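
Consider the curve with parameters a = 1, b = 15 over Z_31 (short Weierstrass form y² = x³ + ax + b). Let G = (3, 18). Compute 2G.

(8, 16)

tangent at (3, 18): λ = (3·3² + 1)/(2·18) ≡ 28/5. 5⁻¹ ≡ 25 (mod 31) since 5·25 = 125 ≡ 1, so λ ≡ 28·25 ≡ 18.
  x = λ² - 3 - 3 = 324 - 6 ≡ 8; y = λ·(3 - 8) - 18 ≡ 16. → (8, 16)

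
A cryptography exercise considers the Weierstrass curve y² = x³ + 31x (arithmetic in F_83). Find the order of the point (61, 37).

6

2P: tangent at (61, 37): λ = (3·61² + 31)/(2·37) ≡ 72/74. 74⁻¹ ≡ 46 (mod 83) since 74·46 = 3404 ≡ 1, so λ ≡ 72·46 ≡ 75.
  x = λ² - 61 - 61 = 5625 - 122 ≡ 25; y = λ·(61 - 25) - 37 ≡ 7. → (25, 7)
3P: (25, 7) + (61, 37). λ = (37 - 7)/(61 - 25) ≡ 30/36 mod 83. 36⁻¹ ≡ 30 (mod 83) since 36·30 = 1080 ≡ 1, so λ ≡ 70.
  x = λ² - 25 - 61 = 4900 - 86 ≡ 0; y = λ·(25 - 0) - 7 ≡ 0. → (0, 0)
4P: (0, 0) + (61, 37). λ = (37 - 0)/(61 - 0) ≡ 37/61 mod 83. 61⁻¹ ≡ 49 (mod 83), so λ ≡ 70.
  x = λ² - 0 - 61 = 4900 - 61 ≡ 25; y = λ·(0 - 25) - 0 ≡ 76. → (25, 76)
5P: (25, 76) + (61, 37). λ = (37 - 76)/(61 - 25) ≡ 44/36 mod 83. 36⁻¹ ≡ 30 (mod 83) since 36·30 = 1080 ≡ 1, so λ ≡ 75.
  x = λ² - 25 - 61 = 5625 - 86 ≡ 61; y = λ·(25 - 61) - 76 ≡ 46. → (61, 46)
6P: (61, 46) + (61, 37): same x and y₁ ≡ -y₂, so the sum is O.
6P = O, so the order is 6.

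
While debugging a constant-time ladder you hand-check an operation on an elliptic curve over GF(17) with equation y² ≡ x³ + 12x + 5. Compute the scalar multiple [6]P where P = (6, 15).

(16, 14)

Double-and-add on 6 = (110)₂. Start with P = (6, 15) for the leading 1-bit.
double: tangent at (6, 15): λ = (3·6² + 12)/(2·15) ≡ 1/13. 13⁻¹ ≡ 4 (mod 17) since 13·4 = 52 ≡ 1, so λ ≡ 1·4 ≡ 4.
  x = λ² - 6 - 6 = 16 - 12 ≡ 4; y = λ·(6 - 4) - 15 ≡ 10. → (4, 10)
add P: (4, 10) + (6, 15). λ = (15 - 10)/(6 - 4) ≡ 5/2 mod 17. 2⁻¹ ≡ 9 (mod 17), so λ ≡ 11.
  x = λ² - 4 - 6 = 121 - 10 ≡ 9; y = λ·(4 - 9) - 10 ≡ 3. → (9, 3)
double: tangent at (9, 3): λ = (3·9² + 12)/(2·3) ≡ 0/6. 6⁻¹ ≡ 3 (mod 17) since 6·3 = 18 ≡ 1, so λ ≡ 0·3 ≡ 0.
  x = λ² - 9 - 9 = 0 - 18 ≡ 16; y = λ·(9 - 16) - 3 ≡ 14. → (16, 14)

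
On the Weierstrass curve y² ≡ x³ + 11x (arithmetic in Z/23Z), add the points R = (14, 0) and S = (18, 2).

(20, 20)

(14, 0) + (18, 2). λ = (2 - 0)/(18 - 14) ≡ 2/4 mod 23. 4⁻¹ ≡ 6 (mod 23), so λ ≡ 12.
  x = λ² - 14 - 18 = 144 - 32 ≡ 20; y = λ·(14 - 20) - 0 ≡ 20. → (20, 20)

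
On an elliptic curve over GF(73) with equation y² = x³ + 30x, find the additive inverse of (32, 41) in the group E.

(32, 32)

-(32, 41) = (32, -41 mod 73) = (32, 32).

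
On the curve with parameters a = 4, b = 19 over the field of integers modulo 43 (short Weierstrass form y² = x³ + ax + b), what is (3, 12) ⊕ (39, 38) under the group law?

(3, 12) + (39, 38). λ = (38 - 12)/(39 - 3) ≡ 26/36 mod 43. 36⁻¹ ≡ 6 (mod 43) since 36·6 = 216 ≡ 1, so λ ≡ 27.
  x = λ² - 3 - 39 = 729 - 42 ≡ 42; y = λ·(3 - 42) - 12 ≡ 10. → (42, 10)

(42, 10)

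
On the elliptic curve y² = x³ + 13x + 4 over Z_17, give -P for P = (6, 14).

(6, 3)

-(6, 14) = (6, -14 mod 17) = (6, 3).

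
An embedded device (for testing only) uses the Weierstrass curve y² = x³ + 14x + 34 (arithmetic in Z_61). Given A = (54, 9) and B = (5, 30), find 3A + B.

(24, 15)

First 3A:
Repeated addition: build up to 3A.
2A: tangent at (54, 9): λ = (3·54² + 14)/(2·9) ≡ 39/18. 18⁻¹ ≡ 17 (mod 61), so λ ≡ 39·17 ≡ 53.
  x = λ² - 54 - 54 = 2809 - 108 ≡ 17; y = λ·(54 - 17) - 9 ≡ 0. → (17, 0)
3A: (17, 0) + (54, 9). λ = (9 - 0)/(54 - 17) ≡ 9/37 mod 61. 37⁻¹ ≡ 33 (mod 61), so λ ≡ 53.
  x = λ² - 17 - 54 = 2809 - 71 ≡ 54; y = λ·(17 - 54) - 0 ≡ 52. → (54, 52)
3A = (54, 52).
Finally 3A + B:
(54, 52) + (5, 30). λ = (30 - 52)/(5 - 54) ≡ 39/12 mod 61. 12⁻¹ ≡ 56 (mod 61) since 12·56 = 672 ≡ 1, so λ ≡ 49.
  x = λ² - 54 - 5 = 2401 - 59 ≡ 24; y = λ·(54 - 24) - 52 ≡ 15. → (24, 15)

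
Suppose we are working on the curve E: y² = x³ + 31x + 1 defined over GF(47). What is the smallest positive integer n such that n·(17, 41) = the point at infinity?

7

2P: tangent at (17, 41): λ = (3·17² + 31)/(2·41) ≡ 5/35. 35⁻¹ ≡ 43 (mod 47), so λ ≡ 5·43 ≡ 27.
  x = λ² - 17 - 17 = 729 - 34 ≡ 37; y = λ·(17 - 37) - 41 ≡ 30. → (37, 30)
3P: (37, 30) + (17, 41). λ = (41 - 30)/(17 - 37) ≡ 11/27 mod 47. 27⁻¹ ≡ 7 (mod 47) since 27·7 = 189 ≡ 1, so λ ≡ 30.
  x = λ² - 37 - 17 = 900 - 54 ≡ 0; y = λ·(37 - 0) - 30 ≡ 46. → (0, 46)
4P: (0, 46) + (17, 41). λ = (41 - 46)/(17 - 0) ≡ 42/17 mod 47. 17⁻¹ ≡ 36 (mod 47), so λ ≡ 8.
  x = λ² - 0 - 17 = 64 - 17 ≡ 0; y = λ·(0 - 0) - 46 ≡ 1. → (0, 1)
5P: (0, 1) + (17, 41). λ = (41 - 1)/(17 - 0) ≡ 40/17 mod 47. 17⁻¹ ≡ 36 (mod 47) since 17·36 = 612 ≡ 1, so λ ≡ 30.
  x = λ² - 0 - 17 = 900 - 17 ≡ 37; y = λ·(0 - 37) - 1 ≡ 17. → (37, 17)
6P: (37, 17) + (17, 41). λ = (41 - 17)/(17 - 37) ≡ 24/27 mod 47. 27⁻¹ ≡ 7 (mod 47) since 27·7 = 189 ≡ 1, so λ ≡ 27.
  x = λ² - 37 - 17 = 729 - 54 ≡ 17; y = λ·(37 - 17) - 17 ≡ 6. → (17, 6)
7P: (17, 6) + (17, 41): same x and y₁ ≡ -y₂, so the sum is the point at infinity.
7P = the point at infinity, so the order is 7.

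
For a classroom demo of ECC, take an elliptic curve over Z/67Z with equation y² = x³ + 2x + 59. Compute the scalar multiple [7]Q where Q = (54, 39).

Repeated addition: build up to 7Q.
2Q: tangent at (54, 39): λ = (3·54² + 2)/(2·39) ≡ 40/11. 11⁻¹ ≡ 61 (mod 67) since 11·61 = 671 ≡ 1, so λ ≡ 40·61 ≡ 28.
  x = λ² - 54 - 54 = 784 - 108 ≡ 6; y = λ·(54 - 6) - 39 ≡ 32. → (6, 32)
3Q: (6, 32) + (54, 39). λ = (39 - 32)/(54 - 6) ≡ 7/48 mod 67. 48⁻¹ ≡ 7 (mod 67) since 48·7 = 336 ≡ 1, so λ ≡ 49.
  x = λ² - 6 - 54 = 2401 - 60 ≡ 63; y = λ·(6 - 63) - 32 ≡ 56. → (63, 56)
4Q: (63, 56) + (54, 39). λ = (39 - 56)/(54 - 63) ≡ 50/58 mod 67. 58⁻¹ ≡ 52 (mod 67), so λ ≡ 54.
  x = λ² - 63 - 54 = 2916 - 117 ≡ 52; y = λ·(63 - 52) - 56 ≡ 2. → (52, 2)
5Q: (52, 2) + (54, 39). λ = (39 - 2)/(54 - 52) ≡ 37/2 mod 67. 2⁻¹ ≡ 34 (mod 67), so λ ≡ 52.
  x = λ² - 52 - 54 = 2704 - 106 ≡ 52; y = λ·(52 - 52) - 2 ≡ 65. → (52, 65)
6Q: (52, 65) + (54, 39). λ = (39 - 65)/(54 - 52) ≡ 41/2 mod 67. 2⁻¹ ≡ 34 (mod 67), so λ ≡ 54.
  x = λ² - 52 - 54 = 2916 - 106 ≡ 63; y = λ·(52 - 63) - 65 ≡ 11. → (63, 11)
7Q: (63, 11) + (54, 39). λ = (39 - 11)/(54 - 63) ≡ 28/58 mod 67. 58⁻¹ ≡ 52 (mod 67) since 58·52 = 3016 ≡ 1, so λ ≡ 49.
  x = λ² - 63 - 54 = 2401 - 117 ≡ 6; y = λ·(63 - 6) - 11 ≡ 35. → (6, 35)

(6, 35)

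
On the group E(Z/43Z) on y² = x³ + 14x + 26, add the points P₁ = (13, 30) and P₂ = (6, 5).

(13, 30) + (6, 5). λ = (5 - 30)/(6 - 13) ≡ 18/36 mod 43. 36⁻¹ ≡ 6 (mod 43), so λ ≡ 22.
  x = λ² - 13 - 6 = 484 - 19 ≡ 35; y = λ·(13 - 35) - 30 ≡ 2. → (35, 2)

(35, 2)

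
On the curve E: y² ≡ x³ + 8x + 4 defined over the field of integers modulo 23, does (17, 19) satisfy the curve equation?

y² = 19² ≡ 16; x³ + 8x + 4 = 5053 ≡ 16 (mod 23). 16 = 16.

yes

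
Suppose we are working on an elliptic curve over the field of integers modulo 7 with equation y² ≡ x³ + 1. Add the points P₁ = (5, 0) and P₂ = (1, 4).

(5, 0) + (1, 4). λ = (4 - 0)/(1 - 5) ≡ 4/3 mod 7. 3⁻¹ ≡ 5 (mod 7), so λ ≡ 6.
  x = λ² - 5 - 1 = 36 - 6 ≡ 2; y = λ·(5 - 2) - 0 ≡ 4. → (2, 4)

(2, 4)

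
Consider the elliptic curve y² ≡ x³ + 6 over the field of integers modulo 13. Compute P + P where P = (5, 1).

(2, 1)

tangent at (5, 1): λ = (3·5² + 0)/(2·1) ≡ 10/2. 2⁻¹ ≡ 7 (mod 13) since 2·7 = 14 ≡ 1, so λ ≡ 10·7 ≡ 5.
  x = λ² - 5 - 5 = 25 - 10 ≡ 2; y = λ·(5 - 2) - 1 ≡ 1. → (2, 1)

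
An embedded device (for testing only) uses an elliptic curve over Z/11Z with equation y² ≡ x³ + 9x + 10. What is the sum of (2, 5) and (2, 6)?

O

The two points share x = 2 and their y-coordinates satisfy 5 + 6 ≡ 0 (mod 11), so they are inverses. Their sum is the point at infinity.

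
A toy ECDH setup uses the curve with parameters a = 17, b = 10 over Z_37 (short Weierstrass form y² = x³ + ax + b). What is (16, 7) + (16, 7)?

tangent at (16, 7): λ = (3·16² + 17)/(2·7) ≡ 8/14. 14⁻¹ ≡ 8 (mod 37), so λ ≡ 8·8 ≡ 27.
  x = λ² - 16 - 16 = 729 - 32 ≡ 31; y = λ·(16 - 31) - 7 ≡ 32. → (31, 32)

(31, 32)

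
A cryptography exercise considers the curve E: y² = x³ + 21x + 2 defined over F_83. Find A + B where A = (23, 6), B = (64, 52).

(23, 6) + (64, 52). λ = (52 - 6)/(64 - 23) ≡ 46/41 mod 83. 41⁻¹ ≡ 81 (mod 83), so λ ≡ 74.
  x = λ² - 23 - 64 = 5476 - 87 ≡ 77; y = λ·(23 - 77) - 6 ≡ 65. → (77, 65)

(77, 65)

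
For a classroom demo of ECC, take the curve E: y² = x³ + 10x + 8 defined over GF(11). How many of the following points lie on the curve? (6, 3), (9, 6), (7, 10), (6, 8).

(6, 3): 3² ≡ 9, rhs ≡ 9 → on.
(9, 6): 6² ≡ 3, rhs ≡ 2 → off.
(7, 10): 10² ≡ 1, rhs ≡ 3 → off.
(6, 8): 8² ≡ 9, rhs ≡ 9 → on.

2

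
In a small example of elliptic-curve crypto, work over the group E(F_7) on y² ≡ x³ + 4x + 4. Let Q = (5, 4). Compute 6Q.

Double-and-add on 6 = (110)₂. Start with Q = (5, 4) for the leading 1-bit.
double: tangent at (5, 4): λ = (3·5² + 4)/(2·4) ≡ 2/1. 1⁻¹ ≡ 1 (mod 7), so λ ≡ 2·1 ≡ 2.
  x = λ² - 5 - 5 = 4 - 10 ≡ 1; y = λ·(5 - 1) - 4 ≡ 4. → (1, 4)
add Q: (1, 4) + (5, 4). λ = (4 - 4)/(5 - 1) ≡ 0/4 mod 7. 4⁻¹ ≡ 2 (mod 7) since 4·2 = 8 ≡ 1, so λ ≡ 0.
  x = λ² - 1 - 5 = 0 - 6 ≡ 1; y = λ·(1 - 1) - 4 ≡ 3. → (1, 3)
double: tangent at (1, 3): λ = (3·1² + 4)/(2·3) ≡ 0/6. 6⁻¹ ≡ 6 (mod 7) since 6·6 = 36 ≡ 1, so λ ≡ 0·6 ≡ 0.
  x = λ² - 1 - 1 = 0 - 2 ≡ 5; y = λ·(1 - 5) - 3 ≡ 4. → (5, 4)

(5, 4)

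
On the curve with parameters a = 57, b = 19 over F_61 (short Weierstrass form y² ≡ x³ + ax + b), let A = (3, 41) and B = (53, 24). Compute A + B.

(21, 31)

(3, 41) + (53, 24). λ = (24 - 41)/(53 - 3) ≡ 44/50 mod 61. 50⁻¹ ≡ 11 (mod 61) since 50·11 = 550 ≡ 1, so λ ≡ 57.
  x = λ² - 3 - 53 = 3249 - 56 ≡ 21; y = λ·(3 - 21) - 41 ≡ 31. → (21, 31)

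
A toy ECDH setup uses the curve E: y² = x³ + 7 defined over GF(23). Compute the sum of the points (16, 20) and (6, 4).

(16, 20) + (6, 4). λ = (4 - 20)/(6 - 16) ≡ 7/13 mod 23. 13⁻¹ ≡ 16 (mod 23) since 13·16 = 208 ≡ 1, so λ ≡ 20.
  x = λ² - 16 - 6 = 400 - 22 ≡ 10; y = λ·(16 - 10) - 20 ≡ 8. → (10, 8)

(10, 8)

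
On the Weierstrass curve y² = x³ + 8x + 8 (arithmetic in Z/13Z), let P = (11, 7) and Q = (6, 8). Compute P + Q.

(11, 7) + (6, 8). λ = (8 - 7)/(6 - 11) ≡ 1/8 mod 13. 8⁻¹ ≡ 5 (mod 13), so λ ≡ 5.
  x = λ² - 11 - 6 = 25 - 17 ≡ 8; y = λ·(11 - 8) - 7 ≡ 8. → (8, 8)

(8, 8)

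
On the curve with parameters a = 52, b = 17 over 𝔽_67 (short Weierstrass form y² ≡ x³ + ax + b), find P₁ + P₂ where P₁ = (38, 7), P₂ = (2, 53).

(38, 7) + (2, 53). λ = (53 - 7)/(2 - 38) ≡ 46/31 mod 67. 31⁻¹ ≡ 13 (mod 67) since 31·13 = 403 ≡ 1, so λ ≡ 62.
  x = λ² - 38 - 2 = 3844 - 40 ≡ 52; y = λ·(38 - 52) - 7 ≡ 63. → (52, 63)

(52, 63)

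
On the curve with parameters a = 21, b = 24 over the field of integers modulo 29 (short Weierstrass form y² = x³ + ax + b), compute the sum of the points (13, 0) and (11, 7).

(13, 0) + (11, 7). λ = (7 - 0)/(11 - 13) ≡ 7/27 mod 29. 27⁻¹ ≡ 14 (mod 29) since 27·14 = 378 ≡ 1, so λ ≡ 11.
  x = λ² - 13 - 11 = 121 - 24 ≡ 10; y = λ·(13 - 10) - 0 ≡ 4. → (10, 4)

(10, 4)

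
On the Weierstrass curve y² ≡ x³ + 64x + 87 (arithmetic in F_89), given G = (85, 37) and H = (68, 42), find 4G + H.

First 4G:
Repeated addition: build up to 4G.
2G: tangent at (85, 37): λ = (3·85² + 64)/(2·37) ≡ 23/74. 74⁻¹ ≡ 83 (mod 89), so λ ≡ 23·83 ≡ 40.
  x = λ² - 85 - 85 = 1600 - 170 ≡ 6; y = λ·(85 - 6) - 37 ≡ 8. → (6, 8)
3G: (6, 8) + (85, 37). λ = (37 - 8)/(85 - 6) ≡ 29/79 mod 89. 79⁻¹ ≡ 80 (mod 89) since 79·80 = 6320 ≡ 1, so λ ≡ 6.
  x = λ² - 6 - 85 = 36 - 91 ≡ 34; y = λ·(6 - 34) - 8 ≡ 2. → (34, 2)
4G: (34, 2) + (85, 37). λ = (37 - 2)/(85 - 34) ≡ 35/51 mod 89. 51⁻¹ ≡ 7 (mod 89) since 51·7 = 357 ≡ 1, so λ ≡ 67.
  x = λ² - 34 - 85 = 4489 - 119 ≡ 9; y = λ·(34 - 9) - 2 ≡ 71. → (9, 71)
4G = (9, 71).
Finally 4G + H:
(9, 71) + (68, 42). λ = (42 - 71)/(68 - 9) ≡ 60/59 mod 89. 59⁻¹ ≡ 86 (mod 89) since 59·86 = 5074 ≡ 1, so λ ≡ 87.
  x = λ² - 9 - 68 = 7569 - 77 ≡ 16; y = λ·(9 - 16) - 71 ≡ 32. → (16, 32)

(16, 32)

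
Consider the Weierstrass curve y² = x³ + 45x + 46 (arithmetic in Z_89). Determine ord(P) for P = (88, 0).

2

2P: (88, 0) + (88, 0): same x and y₁ ≡ -y₂, so the sum is O.
2P = O, so the order is 2.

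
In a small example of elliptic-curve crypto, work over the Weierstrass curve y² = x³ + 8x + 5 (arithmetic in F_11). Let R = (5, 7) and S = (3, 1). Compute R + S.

(5, 7) + (3, 1). λ = (1 - 7)/(3 - 5) ≡ 5/9 mod 11. 9⁻¹ ≡ 5 (mod 11), so λ ≡ 3.
  x = λ² - 5 - 3 = 9 - 8 ≡ 1; y = λ·(5 - 1) - 7 ≡ 5. → (1, 5)

(1, 5)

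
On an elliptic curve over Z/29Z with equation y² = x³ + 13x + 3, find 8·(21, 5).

(19, 27)

Write G = (21, 5).
Repeated addition: build up to 8G.
2G: tangent at (21, 5): λ = (3·21² + 13)/(2·5) ≡ 2/10. 10⁻¹ ≡ 3 (mod 29) since 10·3 = 30 ≡ 1, so λ ≡ 2·3 ≡ 6.
  x = λ² - 21 - 21 = 36 - 42 ≡ 23; y = λ·(21 - 23) - 5 ≡ 12. → (23, 12)
3G: (23, 12) + (21, 5). λ = (5 - 12)/(21 - 23) ≡ 22/27 mod 29. 27⁻¹ ≡ 14 (mod 29), so λ ≡ 18.
  x = λ² - 23 - 21 = 324 - 44 ≡ 19; y = λ·(23 - 19) - 12 ≡ 2. → (19, 2)
4G: (19, 2) + (21, 5). λ = (5 - 2)/(21 - 19) ≡ 3/2 mod 29. 2⁻¹ ≡ 15 (mod 29), so λ ≡ 16.
  x = λ² - 19 - 21 = 256 - 40 ≡ 13; y = λ·(19 - 13) - 2 ≡ 7. → (13, 7)
5G: (13, 7) + (21, 5). λ = (5 - 7)/(21 - 13) ≡ 27/8 mod 29. 8⁻¹ ≡ 11 (mod 29) since 8·11 = 88 ≡ 1, so λ ≡ 7.
  x = λ² - 13 - 21 = 49 - 34 ≡ 15; y = λ·(13 - 15) - 7 ≡ 8. → (15, 8)
6G: (15, 8) + (21, 5). λ = (5 - 8)/(21 - 15) ≡ 26/6 mod 29. 6⁻¹ ≡ 5 (mod 29) since 6·5 = 30 ≡ 1, so λ ≡ 14.
  x = λ² - 15 - 21 = 196 - 36 ≡ 15; y = λ·(15 - 15) - 8 ≡ 21. → (15, 21)
7G: (15, 21) + (21, 5). λ = (5 - 21)/(21 - 15) ≡ 13/6 mod 29. 6⁻¹ ≡ 5 (mod 29), so λ ≡ 7.
  x = λ² - 15 - 21 = 49 - 36 ≡ 13; y = λ·(15 - 13) - 21 ≡ 22. → (13, 22)
8G: (13, 22) + (21, 5). λ = (5 - 22)/(21 - 13) ≡ 12/8 mod 29. 8⁻¹ ≡ 11 (mod 29), so λ ≡ 16.
  x = λ² - 13 - 21 = 256 - 34 ≡ 19; y = λ·(13 - 19) - 22 ≡ 27. → (19, 27)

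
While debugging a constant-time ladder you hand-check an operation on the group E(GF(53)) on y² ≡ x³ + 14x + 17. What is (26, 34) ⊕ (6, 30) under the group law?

(38, 6)

(26, 34) + (6, 30). λ = (30 - 34)/(6 - 26) ≡ 49/33 mod 53. 33⁻¹ ≡ 45 (mod 53) since 33·45 = 1485 ≡ 1, so λ ≡ 32.
  x = λ² - 26 - 6 = 1024 - 32 ≡ 38; y = λ·(26 - 38) - 34 ≡ 6. → (38, 6)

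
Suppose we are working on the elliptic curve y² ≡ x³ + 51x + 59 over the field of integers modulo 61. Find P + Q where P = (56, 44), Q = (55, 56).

(56, 44) + (55, 56). λ = (56 - 44)/(55 - 56) ≡ 12/60 mod 61. 60⁻¹ ≡ 60 (mod 61), so λ ≡ 49.
  x = λ² - 56 - 55 = 2401 - 111 ≡ 33; y = λ·(56 - 33) - 44 ≡ 46. → (33, 46)

(33, 46)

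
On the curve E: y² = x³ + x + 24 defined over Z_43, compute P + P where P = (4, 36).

tangent at (4, 36): λ = (3·4² + 1)/(2·36) ≡ 6/29. 29⁻¹ ≡ 3 (mod 43) since 29·3 = 87 ≡ 1, so λ ≡ 6·3 ≡ 18.
  x = λ² - 4 - 4 = 324 - 8 ≡ 15; y = λ·(4 - 15) - 36 ≡ 24. → (15, 24)

(15, 24)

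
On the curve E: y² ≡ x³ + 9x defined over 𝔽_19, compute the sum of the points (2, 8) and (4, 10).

(2, 8) + (4, 10). λ = (10 - 8)/(4 - 2) ≡ 2/2 mod 19. 2⁻¹ ≡ 10 (mod 19), so λ ≡ 1.
  x = λ² - 2 - 4 = 1 - 6 ≡ 14; y = λ·(2 - 14) - 8 ≡ 18. → (14, 18)

(14, 18)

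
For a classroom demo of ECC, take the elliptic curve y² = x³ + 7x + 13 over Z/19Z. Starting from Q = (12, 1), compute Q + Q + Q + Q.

Repeated addition: build up to 4Q.
2Q: tangent at (12, 1): λ = (3·12² + 7)/(2·1) ≡ 2/2. 2⁻¹ ≡ 10 (mod 19) since 2·10 = 20 ≡ 1, so λ ≡ 2·10 ≡ 1.
  x = λ² - 12 - 12 = 1 - 24 ≡ 15; y = λ·(12 - 15) - 1 ≡ 15. → (15, 15)
3Q: (15, 15) + (12, 1). λ = (1 - 15)/(12 - 15) ≡ 5/16 mod 19. 16⁻¹ ≡ 6 (mod 19) since 16·6 = 96 ≡ 1, so λ ≡ 11.
  x = λ² - 15 - 12 = 121 - 27 ≡ 18; y = λ·(15 - 18) - 15 ≡ 9. → (18, 9)
4Q: (18, 9) + (12, 1). λ = (1 - 9)/(12 - 18) ≡ 11/13 mod 19. 13⁻¹ ≡ 3 (mod 19), so λ ≡ 14.
  x = λ² - 18 - 12 = 196 - 30 ≡ 14; y = λ·(18 - 14) - 9 ≡ 9. → (14, 9)

(14, 9)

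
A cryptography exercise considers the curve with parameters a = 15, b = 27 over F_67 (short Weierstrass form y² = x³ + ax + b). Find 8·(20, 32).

(61, 18)

Write G = (20, 32).
Repeated addition: build up to 8G.
2G: tangent at (20, 32): λ = (3·20² + 15)/(2·32) ≡ 9/64. 64⁻¹ ≡ 22 (mod 67), so λ ≡ 9·22 ≡ 64.
  x = λ² - 20 - 20 = 4096 - 40 ≡ 36; y = λ·(20 - 36) - 32 ≡ 16. → (36, 16)
3G: (36, 16) + (20, 32). λ = (32 - 16)/(20 - 36) ≡ 16/51 mod 67. 51⁻¹ ≡ 46 (mod 67), so λ ≡ 66.
  x = λ² - 36 - 20 = 4356 - 56 ≡ 12; y = λ·(36 - 12) - 16 ≡ 27. → (12, 27)
4G: (12, 27) + (20, 32). λ = (32 - 27)/(20 - 12) ≡ 5/8 mod 67. 8⁻¹ ≡ 42 (mod 67), so λ ≡ 9.
  x = λ² - 12 - 20 = 81 - 32 ≡ 49; y = λ·(12 - 49) - 27 ≡ 42. → (49, 42)
5G: (49, 42) + (20, 32). λ = (32 - 42)/(20 - 49) ≡ 57/38 mod 67. 38⁻¹ ≡ 30 (mod 67), so λ ≡ 35.
  x = λ² - 49 - 20 = 1225 - 69 ≡ 17; y = λ·(49 - 17) - 42 ≡ 6. → (17, 6)
6G: (17, 6) + (20, 32). λ = (32 - 6)/(20 - 17) ≡ 26/3 mod 67. 3⁻¹ ≡ 45 (mod 67) since 3·45 = 135 ≡ 1, so λ ≡ 31.
  x = λ² - 17 - 20 = 961 - 37 ≡ 53; y = λ·(17 - 53) - 6 ≡ 17. → (53, 17)
7G: (53, 17) + (20, 32). λ = (32 - 17)/(20 - 53) ≡ 15/34 mod 67. 34⁻¹ ≡ 2 (mod 67), so λ ≡ 30.
  x = λ² - 53 - 20 = 900 - 73 ≡ 23; y = λ·(53 - 23) - 17 ≡ 12. → (23, 12)
8G: (23, 12) + (20, 32). λ = (32 - 12)/(20 - 23) ≡ 20/64 mod 67. 64⁻¹ ≡ 22 (mod 67), so λ ≡ 38.
  x = λ² - 23 - 20 = 1444 - 43 ≡ 61; y = λ·(23 - 61) - 12 ≡ 18. → (61, 18)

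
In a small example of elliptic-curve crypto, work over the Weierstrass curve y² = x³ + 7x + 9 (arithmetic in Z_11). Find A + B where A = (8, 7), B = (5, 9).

(7, 7)

(8, 7) + (5, 9). λ = (9 - 7)/(5 - 8) ≡ 2/8 mod 11. 8⁻¹ ≡ 7 (mod 11) since 8·7 = 56 ≡ 1, so λ ≡ 3.
  x = λ² - 8 - 5 = 9 - 13 ≡ 7; y = λ·(8 - 7) - 7 ≡ 7. → (7, 7)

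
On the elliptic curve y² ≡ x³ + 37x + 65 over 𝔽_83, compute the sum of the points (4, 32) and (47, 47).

(49, 16)

(4, 32) + (47, 47). λ = (47 - 32)/(47 - 4) ≡ 15/43 mod 83. 43⁻¹ ≡ 56 (mod 83), so λ ≡ 10.
  x = λ² - 4 - 47 = 100 - 51 ≡ 49; y = λ·(4 - 49) - 32 ≡ 16. → (49, 16)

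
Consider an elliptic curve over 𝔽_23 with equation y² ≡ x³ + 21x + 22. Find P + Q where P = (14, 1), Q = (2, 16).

(14, 1) + (2, 16). λ = (16 - 1)/(2 - 14) ≡ 15/11 mod 23. 11⁻¹ ≡ 21 (mod 23) since 11·21 = 231 ≡ 1, so λ ≡ 16.
  x = λ² - 14 - 2 = 256 - 16 ≡ 10; y = λ·(14 - 10) - 1 ≡ 17. → (10, 17)

(10, 17)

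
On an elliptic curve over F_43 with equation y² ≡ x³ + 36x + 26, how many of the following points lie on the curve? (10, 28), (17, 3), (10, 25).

(10, 28): 28² ≡ 10, rhs ≡ 10 → on.
(17, 3): 3² ≡ 9, rhs ≡ 4 → off.
(10, 25): 25² ≡ 23, rhs ≡ 10 → off.

1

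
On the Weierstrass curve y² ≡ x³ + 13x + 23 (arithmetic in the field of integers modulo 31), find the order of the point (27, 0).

2P: (27, 0) + (27, 0): same x and y₁ ≡ -y₂, so the sum is 𝒪.
2P = 𝒪, so the order is 2.

2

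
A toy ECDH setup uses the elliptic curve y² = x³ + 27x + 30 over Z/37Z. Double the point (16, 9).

tangent at (16, 9): λ = (3·16² + 27)/(2·9) ≡ 18/18. 18⁻¹ ≡ 35 (mod 37), so λ ≡ 18·35 ≡ 1.
  x = λ² - 16 - 16 = 1 - 32 ≡ 6; y = λ·(16 - 6) - 9 ≡ 1. → (6, 1)

(6, 1)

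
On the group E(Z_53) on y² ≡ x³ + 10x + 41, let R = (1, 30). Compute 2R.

tangent at (1, 30): λ = (3·1² + 10)/(2·30) ≡ 13/7. 7⁻¹ ≡ 38 (mod 53), so λ ≡ 13·38 ≡ 17.
  x = λ² - 1 - 1 = 289 - 2 ≡ 22; y = λ·(1 - 22) - 30 ≡ 37. → (22, 37)

(22, 37)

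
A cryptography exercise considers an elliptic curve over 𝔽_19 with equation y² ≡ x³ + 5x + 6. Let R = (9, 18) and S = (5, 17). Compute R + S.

(11, 10)

(9, 18) + (5, 17). λ = (17 - 18)/(5 - 9) ≡ 18/15 mod 19. 15⁻¹ ≡ 14 (mod 19) since 15·14 = 210 ≡ 1, so λ ≡ 5.
  x = λ² - 9 - 5 = 25 - 14 ≡ 11; y = λ·(9 - 11) - 18 ≡ 10. → (11, 10)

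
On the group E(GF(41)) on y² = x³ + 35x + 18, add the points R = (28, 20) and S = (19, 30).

(28, 20) + (19, 30). λ = (30 - 20)/(19 - 28) ≡ 10/32 mod 41. 32⁻¹ ≡ 9 (mod 41), so λ ≡ 8.
  x = λ² - 28 - 19 = 64 - 47 ≡ 17; y = λ·(28 - 17) - 20 ≡ 27. → (17, 27)

(17, 27)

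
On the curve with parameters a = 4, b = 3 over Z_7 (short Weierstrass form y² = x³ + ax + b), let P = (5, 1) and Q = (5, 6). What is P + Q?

O

The two points share x = 5 and their y-coordinates satisfy 1 + 6 ≡ 0 (mod 7), so they are inverses. Their sum is the point at infinity.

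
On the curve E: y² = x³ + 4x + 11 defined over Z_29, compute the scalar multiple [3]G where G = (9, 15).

(10, 23)

Repeated addition: build up to 3G.
2G: tangent at (9, 15): λ = (3·9² + 4)/(2·15) ≡ 15/1. 1⁻¹ ≡ 1 (mod 29) since 1·1 = 1 ≡ 1, so λ ≡ 15·1 ≡ 15.
  x = λ² - 9 - 9 = 225 - 18 ≡ 4; y = λ·(9 - 4) - 15 ≡ 2. → (4, 2)
3G: (4, 2) + (9, 15). λ = (15 - 2)/(9 - 4) ≡ 13/5 mod 29. 5⁻¹ ≡ 6 (mod 29), so λ ≡ 20.
  x = λ² - 4 - 9 = 400 - 13 ≡ 10; y = λ·(4 - 10) - 2 ≡ 23. → (10, 23)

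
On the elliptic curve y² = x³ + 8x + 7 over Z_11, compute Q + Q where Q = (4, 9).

(1, 4)

tangent at (4, 9): λ = (3·4² + 8)/(2·9) ≡ 1/7. 7⁻¹ ≡ 8 (mod 11) since 7·8 = 56 ≡ 1, so λ ≡ 1·8 ≡ 8.
  x = λ² - 4 - 4 = 64 - 8 ≡ 1; y = λ·(4 - 1) - 9 ≡ 4. → (1, 4)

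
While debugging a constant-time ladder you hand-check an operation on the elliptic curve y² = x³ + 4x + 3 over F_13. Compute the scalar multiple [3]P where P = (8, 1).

Repeated addition: build up to 3P.
2P: tangent at (8, 1): λ = (3·8² + 4)/(2·1) ≡ 1/2. 2⁻¹ ≡ 7 (mod 13), so λ ≡ 1·7 ≡ 7.
  x = λ² - 8 - 8 = 49 - 16 ≡ 7; y = λ·(8 - 7) - 1 ≡ 6. → (7, 6)
3P: (7, 6) + (8, 1). λ = (1 - 6)/(8 - 7) ≡ 8/1 mod 13. 1⁻¹ ≡ 1 (mod 13), so λ ≡ 8.
  x = λ² - 7 - 8 = 64 - 15 ≡ 10; y = λ·(7 - 10) - 6 ≡ 9. → (10, 9)

(10, 9)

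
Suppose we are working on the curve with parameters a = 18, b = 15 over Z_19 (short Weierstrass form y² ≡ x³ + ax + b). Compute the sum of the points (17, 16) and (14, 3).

(11, 10)

(17, 16) + (14, 3). λ = (3 - 16)/(14 - 17) ≡ 6/16 mod 19. 16⁻¹ ≡ 6 (mod 19) since 16·6 = 96 ≡ 1, so λ ≡ 17.
  x = λ² - 17 - 14 = 289 - 31 ≡ 11; y = λ·(17 - 11) - 16 ≡ 10. → (11, 10)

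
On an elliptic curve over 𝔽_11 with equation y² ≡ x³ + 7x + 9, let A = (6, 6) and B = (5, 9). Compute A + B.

(6, 6) + (5, 9). λ = (9 - 6)/(5 - 6) ≡ 3/10 mod 11. 10⁻¹ ≡ 10 (mod 11), so λ ≡ 8.
  x = λ² - 6 - 5 = 64 - 11 ≡ 9; y = λ·(6 - 9) - 6 ≡ 3. → (9, 3)

(9, 3)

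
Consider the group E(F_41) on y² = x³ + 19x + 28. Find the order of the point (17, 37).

2P: tangent at (17, 37): λ = (3·17² + 19)/(2·37) ≡ 25/33. 33⁻¹ ≡ 5 (mod 41), so λ ≡ 25·5 ≡ 2.
  x = λ² - 17 - 17 = 4 - 34 ≡ 11; y = λ·(17 - 11) - 37 ≡ 16. → (11, 16)
3P: (11, 16) + (17, 37). λ = (37 - 16)/(17 - 11) ≡ 21/6 mod 41. 6⁻¹ ≡ 7 (mod 41), so λ ≡ 24.
  x = λ² - 11 - 17 = 576 - 28 ≡ 15; y = λ·(11 - 15) - 16 ≡ 11. → (15, 11)
4P: (15, 11) + (17, 37). λ = (37 - 11)/(17 - 15) ≡ 26/2 mod 41. 2⁻¹ ≡ 21 (mod 41), so λ ≡ 13.
  x = λ² - 15 - 17 = 169 - 32 ≡ 14; y = λ·(15 - 14) - 11 ≡ 2. → (14, 2)
5P: (14, 2) + (17, 37). λ = (37 - 2)/(17 - 14) ≡ 35/3 mod 41. 3⁻¹ ≡ 14 (mod 41), so λ ≡ 39.
  x = λ² - 14 - 17 = 1521 - 31 ≡ 14; y = λ·(14 - 14) - 2 ≡ 39. → (14, 39)
6P: (14, 39) + (17, 37). λ = (37 - 39)/(17 - 14) ≡ 39/3 mod 41. 3⁻¹ ≡ 14 (mod 41), so λ ≡ 13.
  x = λ² - 14 - 17 = 169 - 31 ≡ 15; y = λ·(14 - 15) - 39 ≡ 30. → (15, 30)
7P: (15, 30) + (17, 37). λ = (37 - 30)/(17 - 15) ≡ 7/2 mod 41. 2⁻¹ ≡ 21 (mod 41), so λ ≡ 24.
  x = λ² - 15 - 17 = 576 - 32 ≡ 11; y = λ·(15 - 11) - 30 ≡ 25. → (11, 25)
8P: (11, 25) + (17, 37). λ = (37 - 25)/(17 - 11) ≡ 12/6 mod 41. 6⁻¹ ≡ 7 (mod 41), so λ ≡ 2.
  x = λ² - 11 - 17 = 4 - 28 ≡ 17; y = λ·(11 - 17) - 25 ≡ 4. → (17, 4)
9P: (17, 4) + (17, 37): same x and y₁ ≡ -y₂, so the sum is ∞.
9P = ∞, so the order is 9.

9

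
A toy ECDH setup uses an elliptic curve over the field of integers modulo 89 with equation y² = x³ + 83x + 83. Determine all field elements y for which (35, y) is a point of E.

none

x³ + 83x + 83 = 45863 ≡ 28 (mod 89).
28 is a non-residue mod 89; no y exists.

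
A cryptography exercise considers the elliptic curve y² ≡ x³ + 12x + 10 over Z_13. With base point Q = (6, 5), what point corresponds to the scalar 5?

(1, 7)

Repeated addition: build up to 5Q.
2Q: tangent at (6, 5): λ = (3·6² + 12)/(2·5) ≡ 3/10. 10⁻¹ ≡ 4 (mod 13) since 10·4 = 40 ≡ 1, so λ ≡ 3·4 ≡ 12.
  x = λ² - 6 - 6 = 144 - 12 ≡ 2; y = λ·(6 - 2) - 5 ≡ 4. → (2, 4)
3Q: (2, 4) + (6, 5). λ = (5 - 4)/(6 - 2) ≡ 1/4 mod 13. 4⁻¹ ≡ 10 (mod 13), so λ ≡ 10.
  x = λ² - 2 - 6 = 100 - 8 ≡ 1; y = λ·(2 - 1) - 4 ≡ 6. → (1, 6)
4Q: (1, 6) + (6, 5). λ = (5 - 6)/(6 - 1) ≡ 12/5 mod 13. 5⁻¹ ≡ 8 (mod 13), so λ ≡ 5.
  x = λ² - 1 - 6 = 25 - 7 ≡ 5; y = λ·(1 - 5) - 6 ≡ 0. → (5, 0)
5Q: (5, 0) + (6, 5). λ = (5 - 0)/(6 - 5) ≡ 5/1 mod 13. 1⁻¹ ≡ 1 (mod 13), so λ ≡ 5.
  x = λ² - 5 - 6 = 25 - 11 ≡ 1; y = λ·(5 - 1) - 0 ≡ 7. → (1, 7)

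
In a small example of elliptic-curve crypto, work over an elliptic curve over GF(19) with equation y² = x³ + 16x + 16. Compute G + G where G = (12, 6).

(6, 9)

tangent at (12, 6): λ = (3·12² + 16)/(2·6) ≡ 11/12. 12⁻¹ ≡ 8 (mod 19), so λ ≡ 11·8 ≡ 12.
  x = λ² - 12 - 12 = 144 - 24 ≡ 6; y = λ·(12 - 6) - 6 ≡ 9. → (6, 9)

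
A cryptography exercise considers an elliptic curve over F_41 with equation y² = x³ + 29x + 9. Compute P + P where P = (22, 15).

(5, 22)

tangent at (22, 15): λ = (3·22² + 29)/(2·15) ≡ 5/30. 30⁻¹ ≡ 26 (mod 41), so λ ≡ 5·26 ≡ 7.
  x = λ² - 22 - 22 = 49 - 44 ≡ 5; y = λ·(22 - 5) - 15 ≡ 22. → (5, 22)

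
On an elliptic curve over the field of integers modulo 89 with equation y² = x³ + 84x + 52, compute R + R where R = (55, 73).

(18, 3)

tangent at (55, 73): λ = (3·55² + 84)/(2·73) ≡ 81/57. 57⁻¹ ≡ 25 (mod 89) since 57·25 = 1425 ≡ 1, so λ ≡ 81·25 ≡ 67.
  x = λ² - 55 - 55 = 4489 - 110 ≡ 18; y = λ·(55 - 18) - 73 ≡ 3. → (18, 3)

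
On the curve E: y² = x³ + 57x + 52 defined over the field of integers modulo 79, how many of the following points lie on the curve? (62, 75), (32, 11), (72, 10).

3

(62, 75): 75² ≡ 16, rhs ≡ 16 → on.
(32, 11): 11² ≡ 42, rhs ≡ 42 → on.
(72, 10): 10² ≡ 21, rhs ≡ 21 → on.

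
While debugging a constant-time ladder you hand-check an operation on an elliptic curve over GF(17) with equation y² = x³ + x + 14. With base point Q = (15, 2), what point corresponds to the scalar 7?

Double-and-add on 7 = (111)₂. Start with Q = (15, 2) for the leading 1-bit.
double: tangent at (15, 2): λ = (3·15² + 1)/(2·2) ≡ 13/4. 4⁻¹ ≡ 13 (mod 17), so λ ≡ 13·13 ≡ 16.
  x = λ² - 15 - 15 = 256 - 30 ≡ 5; y = λ·(15 - 5) - 2 ≡ 5. → (5, 5)
add Q: (5, 5) + (15, 2). λ = (2 - 5)/(15 - 5) ≡ 14/10 mod 17. 10⁻¹ ≡ 12 (mod 17), so λ ≡ 15.
  x = λ² - 5 - 15 = 225 - 20 ≡ 1; y = λ·(5 - 1) - 5 ≡ 4. → (1, 4)
double: tangent at (1, 4): λ = (3·1² + 1)/(2·4) ≡ 4/8. 8⁻¹ ≡ 15 (mod 17), so λ ≡ 4·15 ≡ 9.
  x = λ² - 1 - 1 = 81 - 2 ≡ 11; y = λ·(1 - 11) - 4 ≡ 8. → (11, 8)
add Q: (11, 8) + (15, 2). λ = (2 - 8)/(15 - 11) ≡ 11/4 mod 17. 4⁻¹ ≡ 13 (mod 17), so λ ≡ 7.
  x = λ² - 11 - 15 = 49 - 26 ≡ 6; y = λ·(11 - 6) - 8 ≡ 10. → (6, 10)

(6, 10)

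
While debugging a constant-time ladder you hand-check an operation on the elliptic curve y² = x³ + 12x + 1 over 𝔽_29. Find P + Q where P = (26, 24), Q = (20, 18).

(26, 24) + (20, 18). λ = (18 - 24)/(20 - 26) ≡ 23/23 mod 29. 23⁻¹ ≡ 24 (mod 29) since 23·24 = 552 ≡ 1, so λ ≡ 1.
  x = λ² - 26 - 20 = 1 - 46 ≡ 13; y = λ·(26 - 13) - 24 ≡ 18. → (13, 18)

(13, 18)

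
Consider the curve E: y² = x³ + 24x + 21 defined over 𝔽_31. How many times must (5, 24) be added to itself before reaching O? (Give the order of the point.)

2P: tangent at (5, 24): λ = (3·5² + 24)/(2·24) ≡ 6/17. 17⁻¹ ≡ 11 (mod 31) since 17·11 = 187 ≡ 1, so λ ≡ 6·11 ≡ 4.
  x = λ² - 5 - 5 = 16 - 10 ≡ 6; y = λ·(5 - 6) - 24 ≡ 3. → (6, 3)
3P: (6, 3) + (5, 24). λ = (24 - 3)/(5 - 6) ≡ 21/30 mod 31. 30⁻¹ ≡ 30 (mod 31) since 30·30 = 900 ≡ 1, so λ ≡ 10.
  x = λ² - 6 - 5 = 100 - 11 ≡ 27; y = λ·(6 - 27) - 3 ≡ 4. → (27, 4)
4P: (27, 4) + (5, 24). λ = (24 - 4)/(5 - 27) ≡ 20/9 mod 31. 9⁻¹ ≡ 7 (mod 31), so λ ≡ 16.
  x = λ² - 27 - 5 = 256 - 32 ≡ 7; y = λ·(27 - 7) - 4 ≡ 6. → (7, 6)
5P: (7, 6) + (5, 24). λ = (24 - 6)/(5 - 7) ≡ 18/29 mod 31. 29⁻¹ ≡ 15 (mod 31) since 29·15 = 435 ≡ 1, so λ ≡ 22.
  x = λ² - 7 - 5 = 484 - 12 ≡ 7; y = λ·(7 - 7) - 6 ≡ 25. → (7, 25)
6P: (7, 25) + (5, 24). λ = (24 - 25)/(5 - 7) ≡ 30/29 mod 31. 29⁻¹ ≡ 15 (mod 31) since 29·15 = 435 ≡ 1, so λ ≡ 16.
  x = λ² - 7 - 5 = 256 - 12 ≡ 27; y = λ·(7 - 27) - 25 ≡ 27. → (27, 27)
7P: (27, 27) + (5, 24). λ = (24 - 27)/(5 - 27) ≡ 28/9 mod 31. 9⁻¹ ≡ 7 (mod 31) since 9·7 = 63 ≡ 1, so λ ≡ 10.
  x = λ² - 27 - 5 = 100 - 32 ≡ 6; y = λ·(27 - 6) - 27 ≡ 28. → (6, 28)
8P: (6, 28) + (5, 24). λ = (24 - 28)/(5 - 6) ≡ 27/30 mod 31. 30⁻¹ ≡ 30 (mod 31), so λ ≡ 4.
  x = λ² - 6 - 5 = 16 - 11 ≡ 5; y = λ·(6 - 5) - 28 ≡ 7. → (5, 7)
9P: (5, 7) + (5, 24): same x and y₁ ≡ -y₂, so the sum is O.
9P = O, so the order is 9.

9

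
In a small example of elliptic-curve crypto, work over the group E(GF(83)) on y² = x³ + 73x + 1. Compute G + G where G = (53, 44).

(0, 1)

tangent at (53, 44): λ = (3·53² + 73)/(2·44) ≡ 34/5. 5⁻¹ ≡ 50 (mod 83), so λ ≡ 34·50 ≡ 40.
  x = λ² - 53 - 53 = 1600 - 106 ≡ 0; y = λ·(53 - 0) - 44 ≡ 1. → (0, 1)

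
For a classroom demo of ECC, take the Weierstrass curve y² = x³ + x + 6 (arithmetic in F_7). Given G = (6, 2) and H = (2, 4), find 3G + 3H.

First 3G:
Repeated addition: build up to 3G.
2G: tangent at (6, 2): λ = (3·6² + 1)/(2·2) ≡ 4/4. 4⁻¹ ≡ 2 (mod 7) since 4·2 = 8 ≡ 1, so λ ≡ 4·2 ≡ 1.
  x = λ² - 6 - 6 = 1 - 12 ≡ 3; y = λ·(6 - 3) - 2 ≡ 1. → (3, 1)
3G: (3, 1) + (6, 2). λ = (2 - 1)/(6 - 3) ≡ 1/3 mod 7. 3⁻¹ ≡ 5 (mod 7) since 3·5 = 15 ≡ 1, so λ ≡ 5.
  x = λ² - 3 - 6 = 25 - 9 ≡ 2; y = λ·(3 - 2) - 1 ≡ 4. → (2, 4)
3G = (2, 4).
Next 3H:
Repeated addition: build up to 3H.
2H: tangent at (2, 4): λ = (3·2² + 1)/(2·4) ≡ 6/1. 1⁻¹ ≡ 1 (mod 7), so λ ≡ 6·1 ≡ 6.
  x = λ² - 2 - 2 = 36 - 4 ≡ 4; y = λ·(2 - 4) - 4 ≡ 5. → (4, 5)
3H: (4, 5) + (2, 4). λ = (4 - 5)/(2 - 4) ≡ 6/5 mod 7. 5⁻¹ ≡ 3 (mod 7), so λ ≡ 4.
  x = λ² - 4 - 2 = 16 - 6 ≡ 3; y = λ·(4 - 3) - 5 ≡ 6. → (3, 6)
3H = (3, 6).
Finally 3G + 3H:
(2, 4) + (3, 6). λ = (6 - 4)/(3 - 2) ≡ 2/1 mod 7. 1⁻¹ ≡ 1 (mod 7) since 1·1 = 1 ≡ 1, so λ ≡ 2.
  x = λ² - 2 - 3 = 4 - 5 ≡ 6; y = λ·(2 - 6) - 4 ≡ 2. → (6, 2)

(6, 2)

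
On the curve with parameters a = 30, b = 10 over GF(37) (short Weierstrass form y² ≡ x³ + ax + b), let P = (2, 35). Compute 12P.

(9, 26)

Repeated addition: build up to 12P.
2P: tangent at (2, 35): λ = (3·2² + 30)/(2·35) ≡ 5/33. 33⁻¹ ≡ 9 (mod 37), so λ ≡ 5·9 ≡ 8.
  x = λ² - 2 - 2 = 64 - 4 ≡ 23; y = λ·(2 - 23) - 35 ≡ 19. → (23, 19)
3P: (23, 19) + (2, 35). λ = (35 - 19)/(2 - 23) ≡ 16/16 mod 37. 16⁻¹ ≡ 7 (mod 37), so λ ≡ 1.
  x = λ² - 23 - 2 = 1 - 25 ≡ 13; y = λ·(23 - 13) - 19 ≡ 28. → (13, 28)
4P: (13, 28) + (2, 35). λ = (35 - 28)/(2 - 13) ≡ 7/26 mod 37. 26⁻¹ ≡ 10 (mod 37) since 26·10 = 260 ≡ 1, so λ ≡ 33.
  x = λ² - 13 - 2 = 1089 - 15 ≡ 1; y = λ·(13 - 1) - 28 ≡ 35. → (1, 35)
5P: (1, 35) + (2, 35). λ = (35 - 35)/(2 - 1) ≡ 0/1 mod 37. 1⁻¹ ≡ 1 (mod 37), so λ ≡ 0.
  x = λ² - 1 - 2 = 0 - 3 ≡ 34; y = λ·(1 - 34) - 35 ≡ 2. → (34, 2)
6P: (34, 2) + (2, 35). λ = (35 - 2)/(2 - 34) ≡ 33/5 mod 37. 5⁻¹ ≡ 15 (mod 37), so λ ≡ 14.
  x = λ² - 34 - 2 = 196 - 36 ≡ 12; y = λ·(34 - 12) - 2 ≡ 10. → (12, 10)
7P: (12, 10) + (2, 35). λ = (35 - 10)/(2 - 12) ≡ 25/27 mod 37. 27⁻¹ ≡ 11 (mod 37), so λ ≡ 16.
  x = λ² - 12 - 2 = 256 - 14 ≡ 20; y = λ·(12 - 20) - 10 ≡ 10. → (20, 10)
8P: (20, 10) + (2, 35). λ = (35 - 10)/(2 - 20) ≡ 25/19 mod 37. 19⁻¹ ≡ 2 (mod 37), so λ ≡ 13.
  x = λ² - 20 - 2 = 169 - 22 ≡ 36; y = λ·(20 - 36) - 10 ≡ 4. → (36, 4)
9P: (36, 4) + (2, 35). λ = (35 - 4)/(2 - 36) ≡ 31/3 mod 37. 3⁻¹ ≡ 25 (mod 37), so λ ≡ 35.
  x = λ² - 36 - 2 = 1225 - 38 ≡ 3; y = λ·(36 - 3) - 4 ≡ 4. → (3, 4)
10P: (3, 4) + (2, 35). λ = (35 - 4)/(2 - 3) ≡ 31/36 mod 37. 36⁻¹ ≡ 36 (mod 37) since 36·36 = 1296 ≡ 1, so λ ≡ 6.
  x = λ² - 3 - 2 = 36 - 5 ≡ 31; y = λ·(3 - 31) - 4 ≡ 13. → (31, 13)
11P: (31, 13) + (2, 35). λ = (35 - 13)/(2 - 31) ≡ 22/8 mod 37. 8⁻¹ ≡ 14 (mod 37), so λ ≡ 12.
  x = λ² - 31 - 2 = 144 - 33 ≡ 0; y = λ·(31 - 0) - 13 ≡ 26. → (0, 26)
12P: (0, 26) + (2, 35). λ = (35 - 26)/(2 - 0) ≡ 9/2 mod 37. 2⁻¹ ≡ 19 (mod 37), so λ ≡ 23.
  x = λ² - 0 - 2 = 529 - 2 ≡ 9; y = λ·(0 - 9) - 26 ≡ 26. → (9, 26)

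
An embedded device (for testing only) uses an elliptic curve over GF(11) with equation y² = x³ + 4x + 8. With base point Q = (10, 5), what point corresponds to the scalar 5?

Double-and-add on 5 = (101)₂. Start with Q = (10, 5) for the leading 1-bit.
double: tangent at (10, 5): λ = (3·10² + 4)/(2·5) ≡ 7/10. 10⁻¹ ≡ 10 (mod 11) since 10·10 = 100 ≡ 1, so λ ≡ 7·10 ≡ 4.
  x = λ² - 10 - 10 = 16 - 20 ≡ 7; y = λ·(10 - 7) - 5 ≡ 7. → (7, 7)
double: tangent at (7, 7): λ = (3·7² + 4)/(2·7) ≡ 8/3. 3⁻¹ ≡ 4 (mod 11), so λ ≡ 8·4 ≡ 10.
  x = λ² - 7 - 7 = 100 - 14 ≡ 9; y = λ·(7 - 9) - 7 ≡ 6. → (9, 6)
add Q: (9, 6) + (10, 5). λ = (5 - 6)/(10 - 9) ≡ 10/1 mod 11. 1⁻¹ ≡ 1 (mod 11) since 1·1 = 1 ≡ 1, so λ ≡ 10.
  x = λ² - 9 - 10 = 100 - 19 ≡ 4; y = λ·(9 - 4) - 6 ≡ 0. → (4, 0)

(4, 0)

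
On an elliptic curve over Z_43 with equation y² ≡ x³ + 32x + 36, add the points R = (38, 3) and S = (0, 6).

(26, 30)

(38, 3) + (0, 6). λ = (6 - 3)/(0 - 38) ≡ 3/5 mod 43. 5⁻¹ ≡ 26 (mod 43), so λ ≡ 35.
  x = λ² - 38 - 0 = 1225 - 38 ≡ 26; y = λ·(38 - 26) - 3 ≡ 30. → (26, 30)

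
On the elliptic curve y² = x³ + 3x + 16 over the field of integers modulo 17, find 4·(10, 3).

Write P = (10, 3).
Double-and-add on 4 = (100)₂. Start with P = (10, 3) for the leading 1-bit.
double: tangent at (10, 3): λ = (3·10² + 3)/(2·3) ≡ 14/6. 6⁻¹ ≡ 3 (mod 17), so λ ≡ 14·3 ≡ 8.
  x = λ² - 10 - 10 = 64 - 20 ≡ 10; y = λ·(10 - 10) - 3 ≡ 14. → (10, 14)
double: tangent at (10, 14): λ = (3·10² + 3)/(2·14) ≡ 14/11. 11⁻¹ ≡ 14 (mod 17), so λ ≡ 14·14 ≡ 9.
  x = λ² - 10 - 10 = 81 - 20 ≡ 10; y = λ·(10 - 10) - 14 ≡ 3. → (10, 3)

(10, 3)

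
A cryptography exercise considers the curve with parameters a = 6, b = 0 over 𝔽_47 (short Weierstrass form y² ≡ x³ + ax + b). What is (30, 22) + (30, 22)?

(21, 38)

tangent at (30, 22): λ = (3·30² + 6)/(2·22) ≡ 27/44. 44⁻¹ ≡ 31 (mod 47), so λ ≡ 27·31 ≡ 38.
  x = λ² - 30 - 30 = 1444 - 60 ≡ 21; y = λ·(30 - 21) - 22 ≡ 38. → (21, 38)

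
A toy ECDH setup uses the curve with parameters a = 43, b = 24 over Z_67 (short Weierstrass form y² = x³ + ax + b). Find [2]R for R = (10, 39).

(6, 37)

tangent at (10, 39): λ = (3·10² + 43)/(2·39) ≡ 8/11. 11⁻¹ ≡ 61 (mod 67) since 11·61 = 671 ≡ 1, so λ ≡ 8·61 ≡ 19.
  x = λ² - 10 - 10 = 361 - 20 ≡ 6; y = λ·(10 - 6) - 39 ≡ 37. → (6, 37)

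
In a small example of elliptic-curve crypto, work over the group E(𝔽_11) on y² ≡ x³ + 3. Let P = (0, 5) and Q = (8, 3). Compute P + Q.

(0, 5) + (8, 3). λ = (3 - 5)/(8 - 0) ≡ 9/8 mod 11. 8⁻¹ ≡ 7 (mod 11), so λ ≡ 8.
  x = λ² - 0 - 8 = 64 - 8 ≡ 1; y = λ·(0 - 1) - 5 ≡ 9. → (1, 9)

(1, 9)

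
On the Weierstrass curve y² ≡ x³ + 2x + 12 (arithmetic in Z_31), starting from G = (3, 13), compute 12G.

(14, 5)

Double-and-add on 12 = (1100)₂. Start with G = (3, 13) for the leading 1-bit.
double: tangent at (3, 13): λ = (3·3² + 2)/(2·13) ≡ 29/26. 26⁻¹ ≡ 6 (mod 31) since 26·6 = 156 ≡ 1, so λ ≡ 29·6 ≡ 19.
  x = λ² - 3 - 3 = 361 - 6 ≡ 14; y = λ·(3 - 14) - 13 ≡ 26. → (14, 26)
add G: (14, 26) + (3, 13). λ = (13 - 26)/(3 - 14) ≡ 18/20 mod 31. 20⁻¹ ≡ 14 (mod 31), so λ ≡ 4.
  x = λ² - 14 - 3 = 16 - 17 ≡ 30; y = λ·(14 - 30) - 26 ≡ 3. → (30, 3)
double: tangent at (30, 3): λ = (3·30² + 2)/(2·3) ≡ 5/6. 6⁻¹ ≡ 26 (mod 31) since 6·26 = 156 ≡ 1, so λ ≡ 5·26 ≡ 6.
  x = λ² - 30 - 30 = 36 - 60 ≡ 7; y = λ·(30 - 7) - 3 ≡ 11. → (7, 11)
double: tangent at (7, 11): λ = (3·7² + 2)/(2·11) ≡ 25/22. 22⁻¹ ≡ 24 (mod 31), so λ ≡ 25·24 ≡ 11.
  x = λ² - 7 - 7 = 121 - 14 ≡ 14; y = λ·(7 - 14) - 11 ≡ 5. → (14, 5)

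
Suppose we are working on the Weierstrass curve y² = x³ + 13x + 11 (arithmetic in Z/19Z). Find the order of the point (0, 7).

11

2P: tangent at (0, 7): λ = (3·0² + 13)/(2·7) ≡ 13/14. 14⁻¹ ≡ 15 (mod 19) since 14·15 = 210 ≡ 1, so λ ≡ 13·15 ≡ 5.
  x = λ² - 0 - 0 = 25 - 0 ≡ 6; y = λ·(0 - 6) - 7 ≡ 1. → (6, 1)
3P: (6, 1) + (0, 7). λ = (7 - 1)/(0 - 6) ≡ 6/13 mod 19. 13⁻¹ ≡ 3 (mod 19) since 13·3 = 39 ≡ 1, so λ ≡ 18.
  x = λ² - 6 - 0 = 324 - 6 ≡ 14; y = λ·(6 - 14) - 1 ≡ 7. → (14, 7)
4P: (14, 7) + (0, 7). λ = (7 - 7)/(0 - 14) ≡ 0/5 mod 19. 5⁻¹ ≡ 4 (mod 19), so λ ≡ 0.
  x = λ² - 14 - 0 = 0 - 14 ≡ 5; y = λ·(14 - 5) - 7 ≡ 12. → (5, 12)
5P: (5, 12) + (0, 7). λ = (7 - 12)/(0 - 5) ≡ 14/14 mod 19. 14⁻¹ ≡ 15 (mod 19), so λ ≡ 1.
  x = λ² - 5 - 0 = 1 - 5 ≡ 15; y = λ·(5 - 15) - 12 ≡ 16. → (15, 16)
6P: (15, 16) + (0, 7). λ = (7 - 16)/(0 - 15) ≡ 10/4 mod 19. 4⁻¹ ≡ 5 (mod 19) since 4·5 = 20 ≡ 1, so λ ≡ 12.
  x = λ² - 15 - 0 = 144 - 15 ≡ 15; y = λ·(15 - 15) - 16 ≡ 3. → (15, 3)
7P: (15, 3) + (0, 7). λ = (7 - 3)/(0 - 15) ≡ 4/4 mod 19. 4⁻¹ ≡ 5 (mod 19) since 4·5 = 20 ≡ 1, so λ ≡ 1.
  x = λ² - 15 - 0 = 1 - 15 ≡ 5; y = λ·(15 - 5) - 3 ≡ 7. → (5, 7)
8P: (5, 7) + (0, 7). λ = (7 - 7)/(0 - 5) ≡ 0/14 mod 19. 14⁻¹ ≡ 15 (mod 19), so λ ≡ 0.
  x = λ² - 5 - 0 = 0 - 5 ≡ 14; y = λ·(5 - 14) - 7 ≡ 12. → (14, 12)
9P: (14, 12) + (0, 7). λ = (7 - 12)/(0 - 14) ≡ 14/5 mod 19. 5⁻¹ ≡ 4 (mod 19), so λ ≡ 18.
  x = λ² - 14 - 0 = 324 - 14 ≡ 6; y = λ·(14 - 6) - 12 ≡ 18. → (6, 18)
10P: (6, 18) + (0, 7). λ = (7 - 18)/(0 - 6) ≡ 8/13 mod 19. 13⁻¹ ≡ 3 (mod 19), so λ ≡ 5.
  x = λ² - 6 - 0 = 25 - 6 ≡ 0; y = λ·(6 - 0) - 18 ≡ 12. → (0, 12)
11P: (0, 12) + (0, 7): same x and y₁ ≡ -y₂, so the sum is 𝒪.
11P = 𝒪, so the order is 11.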